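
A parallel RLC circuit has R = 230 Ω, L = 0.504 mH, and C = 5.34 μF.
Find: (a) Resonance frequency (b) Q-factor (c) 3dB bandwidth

Step 1 — Resonance: ω₀ = 1/√(LC) = 1/√(0.000504·5.34e-06) = 1.928e+04 rad/s.
Step 2 — f₀ = ω₀/(2π) = 3068 Hz.
Step 3 — Parallel Q: Q = R/(ω₀L) = 230/(1.928e+04·0.000504) = 23.67.
Step 4 — Bandwidth: Δω = ω₀/Q = 814.2 rad/s; BW = Δω/(2π) = 129.6 Hz.

(a) f₀ = 3068 Hz  (b) Q = 23.67  (c) BW = 129.6 Hz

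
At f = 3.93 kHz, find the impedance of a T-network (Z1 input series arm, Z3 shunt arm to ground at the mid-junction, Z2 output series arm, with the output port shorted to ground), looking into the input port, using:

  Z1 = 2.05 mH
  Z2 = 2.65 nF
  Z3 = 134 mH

Step 1 — Angular frequency: ω = 2π·f = 2π·3930 = 2.469e+04 rad/s.
Step 2 — Component impedances:
  Z1: Z = jωL = j·2.469e+04·0.00205 = 0 + j50.62 Ω
  Z2: Z = 1/(jωC) = -j/(ω·C) = 0 - j1.528e+04 Ω
  Z3: Z = jωL = j·2.469e+04·0.134 = 0 + j3309 Ω
Step 3 — With the output port shorted to ground, the output series arm Z2 runs from the junction to ground; the shunt arm Z3 also runs from the junction to ground. They appear in parallel: Z3 || Z2 = 0 + j4223 Ω.
Step 4 — Series with input arm Z1: Z_in = Z1 + (Z3 || Z2) = 0 + j4274 Ω = 4274∠90.0° Ω.

Z = 0 + j4274 Ω = 4274∠90.0° Ω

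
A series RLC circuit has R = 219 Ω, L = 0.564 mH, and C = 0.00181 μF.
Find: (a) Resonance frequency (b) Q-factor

Step 1 — Resonance condition Im(Z)=0 gives ω₀ = 1/√(LC).
Step 2 — ω₀ = 1/√(0.000564·1.81e-09) = 9.897e+05 rad/s.
Step 3 — f₀ = ω₀/(2π) = 1.575e+05 Hz.
Step 4 — Series Q: Q = ω₀L/R = 9.897e+05·0.000564/219 = 2.549.

(a) f₀ = 1.575e+05 Hz  (b) Q = 2.549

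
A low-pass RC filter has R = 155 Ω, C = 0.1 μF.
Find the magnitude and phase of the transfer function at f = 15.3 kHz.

Step 1 — Angular frequency: ω = 2π·1.53e+04 = 9.613e+04 rad/s.
Step 2 — Transfer function: H(jω) = 1/(1 + jωRC).
Step 3 — Denominator: 1 + jωRC = 1 + j·9.613e+04·155·1e-07 = 1 + j1.49.
Step 4 — H = 0.3105 - j0.4627.
Step 5 — Magnitude: |H| = 0.5573 (-5.1 dB); phase: φ = -56.1°.

|H| = 0.5573 (-5.1 dB), φ = -56.1°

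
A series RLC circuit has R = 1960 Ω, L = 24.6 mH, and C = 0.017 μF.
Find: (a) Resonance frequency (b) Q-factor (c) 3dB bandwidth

Step 1 — Resonance: ω₀ = 1/√(LC) = 1/√(0.0246·1.7e-08) = 4.89e+04 rad/s.
Step 2 — f₀ = ω₀/(2π) = 7783 Hz.
Step 3 — Series Q: Q = ω₀L/R = 4.89e+04·0.0246/1960 = 0.6137.
Step 4 — Bandwidth: Δω = ω₀/Q = 7.967e+04 rad/s; BW = Δω/(2π) = 1.268e+04 Hz.

(a) f₀ = 7783 Hz  (b) Q = 0.6137  (c) BW = 1.268e+04 Hz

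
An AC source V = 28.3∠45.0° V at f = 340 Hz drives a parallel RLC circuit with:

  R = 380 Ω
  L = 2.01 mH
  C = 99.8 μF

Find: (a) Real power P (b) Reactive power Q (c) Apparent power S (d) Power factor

Step 1 — Angular frequency: ω = 2π·f = 2π·340 = 2136 rad/s.
Step 2 — Component impedances:
  R: Z = R = 380 Ω
  L: Z = jωL = j·2136·0.00201 = 0 + j4.294 Ω
  C: Z = 1/(jωC) = -j/(ω·C) = 0 - j4.69 Ω
Step 3 — Parallel combination: 1/Z_total = 1/R + 1/L + 1/C; Z_total = 6.671 + j49.91 Ω = 50.35∠82.4° Ω.
Step 4 — Source phasor: V = 28.3∠45.0° V = 20.01 + j20.01 V.
Step 5 — Current: I = V / Z = 0.4466 - j0.3413 A = 0.5621∠-37.4° A.
Step 6 — Complex power: S = V·I* = 2.108 + j15.77 VA.
Step 7 — Real power: P = Re(S) = 2.108 W.
Step 8 — Reactive power: Q = Im(S) = 15.77 VAR.
Step 9 — Apparent power: |S| = 15.91 VA.
Step 10 — Power factor: PF = P/|S| = 0.1325 (lagging).

(a) P = 2.108 W  (b) Q = 15.77 VAR  (c) S = 15.91 VA  (d) PF = 0.1325 (lagging)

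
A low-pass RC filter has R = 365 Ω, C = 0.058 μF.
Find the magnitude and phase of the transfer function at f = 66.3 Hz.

Step 1 — Angular frequency: ω = 2π·66.3 = 416.6 rad/s.
Step 2 — Transfer function: H(jω) = 1/(1 + jωRC).
Step 3 — Denominator: 1 + jωRC = 1 + j·416.6·365·5.8e-08 = 1 + j0.008819.
Step 4 — H = 0.9999 - j0.008818.
Step 5 — Magnitude: |H| = 1 (-0.0 dB); phase: φ = -0.5°.

|H| = 1 (-0.0 dB), φ = -0.5°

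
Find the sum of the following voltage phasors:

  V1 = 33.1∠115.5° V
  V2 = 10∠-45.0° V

Step 1 — Convert each phasor to rectangular form:
  V1 = 33.1·(cos(115.5°) + j·sin(115.5°)) = -14.25 + j29.88 V
  V2 = 10·(cos(-45.0°) + j·sin(-45.0°)) = 7.071 - j7.071 V
Step 2 — Sum components: V_total = -7.179 + j22.8 V.
Step 3 — Convert to polar: |V_total| = 23.91 V, ∠V_total = 107.5°.

V_total = 23.91∠107.5° V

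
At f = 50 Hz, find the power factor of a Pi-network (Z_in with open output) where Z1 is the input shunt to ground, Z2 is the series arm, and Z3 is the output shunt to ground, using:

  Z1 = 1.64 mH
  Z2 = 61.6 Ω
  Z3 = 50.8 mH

Step 1 — Angular frequency: ω = 2π·f = 2π·50 = 314.2 rad/s.
Step 2 — Component impedances:
  Z1: Z = jωL = j·314.2·0.00164 = 0 + j0.5152 Ω
  Z2: Z = R = 61.6 Ω
  Z3: Z = jωL = j·314.2·0.0508 = 0 + j15.96 Ω
Step 3 — With open output, the series arm Z2 and the output shunt Z3 appear in series to ground: Z2 + Z3 = 61.6 + j15.96 Ω.
Step 4 — Parallel with input shunt Z1: Z_in = Z1 || (Z2 + Z3) = 0.004022 + j0.5141 Ω = 0.5142∠89.6° Ω.
Step 5 — Power factor: PF = cos(φ) = Re(Z)/|Z| = 0.004022/0.5142 = 0.007822.
Step 6 — Type: Im(Z) = 0.5141 ⇒ lagging (phase φ = 89.6°).

PF = 0.007822 (lagging, φ = 89.6°)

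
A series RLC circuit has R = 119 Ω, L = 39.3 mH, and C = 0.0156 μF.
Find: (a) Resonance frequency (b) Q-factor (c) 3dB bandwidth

Step 1 — Resonance condition Im(Z)=0 gives ω₀ = 1/√(LC).
Step 2 — ω₀ = 1/√(0.0393·1.56e-08) = 4.039e+04 rad/s.
Step 3 — f₀ = ω₀/(2π) = 6428 Hz.
Step 4 — Series Q: Q = ω₀L/R = 4.039e+04·0.0393/119 = 13.34.
Step 5 — 3dB bandwidth: Δω = ω₀/Q = 3028 rad/s; BW = Δω/(2π) = 481.9 Hz.

(a) f₀ = 6428 Hz  (b) Q = 13.34  (c) BW = 481.9 Hz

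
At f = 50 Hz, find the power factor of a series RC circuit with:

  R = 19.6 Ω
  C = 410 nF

Step 1 — Angular frequency: ω = 2π·f = 2π·50 = 314.2 rad/s.
Step 2 — Component impedances:
  R: Z = R = 19.6 Ω
  C: Z = 1/(jωC) = -j/(ω·C) = 0 - j7764 Ω
Step 3 — Series combination: Z_total = R + C = 19.6 - j7764 Ω = 7764∠-89.9° Ω.
Step 4 — Power factor: PF = cos(φ) = Re(Z)/|Z| = 19.6/7763.7 = 0.002525.
Step 5 — Type: Im(Z) = -7764 ⇒ leading (phase φ = -89.9°).

PF = 0.002525 (leading, φ = -89.9°)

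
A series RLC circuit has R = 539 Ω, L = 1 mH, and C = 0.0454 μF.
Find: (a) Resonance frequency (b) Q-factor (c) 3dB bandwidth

Step 1 — Resonance condition Im(Z)=0 gives ω₀ = 1/√(LC).
Step 2 — ω₀ = 1/√(0.001·4.54e-08) = 1.484e+05 rad/s.
Step 3 — f₀ = ω₀/(2π) = 2.362e+04 Hz.
Step 4 — Series Q: Q = ω₀L/R = 1.484e+05·0.001/539 = 0.2753.
Step 5 — 3dB bandwidth: Δω = ω₀/Q = 5.39e+05 rad/s; BW = Δω/(2π) = 8.578e+04 Hz.

(a) f₀ = 2.362e+04 Hz  (b) Q = 0.2753  (c) BW = 8.578e+04 Hz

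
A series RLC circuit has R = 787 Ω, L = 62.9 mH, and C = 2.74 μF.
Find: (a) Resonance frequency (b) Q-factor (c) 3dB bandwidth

Step 1 — Resonance: ω₀ = 1/√(LC) = 1/√(0.0629·2.74e-06) = 2409 rad/s.
Step 2 — f₀ = ω₀/(2π) = 383.4 Hz.
Step 3 — Series Q: Q = ω₀L/R = 2409·0.0629/787 = 0.1925.
Step 4 — Bandwidth: Δω = ω₀/Q = 1.251e+04 rad/s; BW = Δω/(2π) = 1991 Hz.

(a) f₀ = 383.4 Hz  (b) Q = 0.1925  (c) BW = 1991 Hz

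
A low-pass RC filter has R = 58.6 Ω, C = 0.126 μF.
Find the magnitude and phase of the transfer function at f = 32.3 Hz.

Step 1 — Angular frequency: ω = 2π·32.3 = 202.9 rad/s.
Step 2 — Transfer function: H(jω) = 1/(1 + jωRC).
Step 3 — Denominator: 1 + jωRC = 1 + j·202.9·58.6·1.26e-07 = 1 + j0.001498.
Step 4 — H = 1 - j0.001498.
Step 5 — Magnitude: |H| = 1 (-0.0 dB); phase: φ = -0.1°.

|H| = 1 (-0.0 dB), φ = -0.1°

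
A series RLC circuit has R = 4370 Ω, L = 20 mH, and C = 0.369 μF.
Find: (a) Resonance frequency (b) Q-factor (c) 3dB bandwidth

Step 1 — Resonance condition Im(Z)=0 gives ω₀ = 1/√(LC).
Step 2 — ω₀ = 1/√(0.02·3.69e-07) = 1.164e+04 rad/s.
Step 3 — f₀ = ω₀/(2π) = 1853 Hz.
Step 4 — Series Q: Q = ω₀L/R = 1.164e+04·0.02/4370 = 0.05327.
Step 5 — 3dB bandwidth: Δω = ω₀/Q = 2.185e+05 rad/s; BW = Δω/(2π) = 3.478e+04 Hz.

(a) f₀ = 1853 Hz  (b) Q = 0.05327  (c) BW = 3.478e+04 Hz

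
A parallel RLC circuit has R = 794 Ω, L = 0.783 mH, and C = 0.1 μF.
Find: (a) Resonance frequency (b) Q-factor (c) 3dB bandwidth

Step 1 — Resonance: ω₀ = 1/√(LC) = 1/√(0.000783·1e-07) = 1.13e+05 rad/s.
Step 2 — f₀ = ω₀/(2π) = 1.799e+04 Hz.
Step 3 — Parallel Q: Q = R/(ω₀L) = 794/(1.13e+05·0.000783) = 8.973.
Step 4 — Bandwidth: Δω = ω₀/Q = 1.259e+04 rad/s; BW = Δω/(2π) = 2004 Hz.

(a) f₀ = 1.799e+04 Hz  (b) Q = 8.973  (c) BW = 2004 Hz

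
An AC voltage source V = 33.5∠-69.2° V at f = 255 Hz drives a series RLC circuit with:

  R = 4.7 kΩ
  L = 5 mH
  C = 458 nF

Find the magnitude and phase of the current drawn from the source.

Step 1 — Angular frequency: ω = 2π·f = 2π·255 = 1602 rad/s.
Step 2 — Component impedances:
  R: Z = R = 4700 Ω
  L: Z = jωL = j·1602·0.005 = 0 + j8.011 Ω
  C: Z = 1/(jωC) = -j/(ω·C) = 0 - j1363 Ω
Step 3 — Series combination: Z_total = R + L + C = 4700 - j1355 Ω = 4891∠-16.1° Ω.
Step 4 — Source phasor: V = 33.5∠-69.2° V = 11.9 - j31.32 V.
Step 5 — Ohm's law: I = V / Z_total = (11.9 - j31.32) / (4700 - j1355) = 0.00411 - j0.005478 A.
Step 6 — Convert to polar: |I| = 0.006849 A, ∠I = -53.1°.

I = 0.006849∠-53.1° A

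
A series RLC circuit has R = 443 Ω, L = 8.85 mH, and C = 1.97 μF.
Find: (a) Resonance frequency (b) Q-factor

Step 1 — Resonance condition Im(Z)=0 gives ω₀ = 1/√(LC).
Step 2 — ω₀ = 1/√(0.00885·1.97e-06) = 7573 rad/s.
Step 3 — f₀ = ω₀/(2π) = 1205 Hz.
Step 4 — Series Q: Q = ω₀L/R = 7573·0.00885/443 = 0.1513.

(a) f₀ = 1205 Hz  (b) Q = 0.1513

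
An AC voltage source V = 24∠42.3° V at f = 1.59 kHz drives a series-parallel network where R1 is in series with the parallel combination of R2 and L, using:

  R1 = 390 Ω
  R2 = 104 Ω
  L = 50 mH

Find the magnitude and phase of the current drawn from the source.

Step 1 — Angular frequency: ω = 2π·f = 2π·1590 = 9990 rad/s.
Step 2 — Component impedances:
  R1: Z = R = 390 Ω
  R2: Z = R = 104 Ω
  L: Z = jωL = j·9990·0.05 = 0 + j499.5 Ω
Step 3 — Parallel branch: R2 || L = 1/(1/R2 + 1/L) = 99.68 + j20.75 Ω.
Step 4 — Series with R1: Z_total = R1 + (R2 || L) = 489.7 + j20.75 Ω = 490.1∠2.4° Ω.
Step 5 — Source phasor: V = 24∠42.3° V = 17.75 + j16.15 V.
Step 6 — Ohm's law: I = V / Z_total = (17.75 + j16.15) / (489.7 + j20.75) = 0.03758 + j0.03139 A.
Step 7 — Convert to polar: |I| = 0.04897 A, ∠I = 39.9°.

I = 0.04897∠39.9° A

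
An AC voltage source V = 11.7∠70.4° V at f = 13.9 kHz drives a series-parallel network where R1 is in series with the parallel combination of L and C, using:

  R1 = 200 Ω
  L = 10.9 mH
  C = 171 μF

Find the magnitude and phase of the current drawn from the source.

Step 1 — Angular frequency: ω = 2π·f = 2π·1.39e+04 = 8.734e+04 rad/s.
Step 2 — Component impedances:
  R1: Z = R = 200 Ω
  L: Z = jωL = j·8.734e+04·0.0109 = 0 + j952 Ω
  C: Z = 1/(jωC) = -j/(ω·C) = 0 - j0.06696 Ω
Step 3 — Parallel branch: L || C = 1/(1/L + 1/C) = 0 - j0.06696 Ω.
Step 4 — Series with R1: Z_total = R1 + (L || C) = 200 - j0.06696 Ω = 200∠-0.0° Ω.
Step 5 — Source phasor: V = 11.7∠70.4° V = 3.925 + j11.02 V.
Step 6 — Ohm's law: I = V / Z_total = (3.925 + j11.02) / (200 - j0.06696) = 0.01961 + j0.05512 A.
Step 7 — Convert to polar: |I| = 0.0585 A, ∠I = 70.4°.

I = 0.0585∠70.4° A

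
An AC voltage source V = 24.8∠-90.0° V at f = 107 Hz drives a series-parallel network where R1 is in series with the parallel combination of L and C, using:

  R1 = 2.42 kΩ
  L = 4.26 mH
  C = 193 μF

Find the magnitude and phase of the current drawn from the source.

Step 1 — Angular frequency: ω = 2π·f = 2π·107 = 672.3 rad/s.
Step 2 — Component impedances:
  R1: Z = R = 2420 Ω
  L: Z = jωL = j·672.3·0.00426 = 0 + j2.864 Ω
  C: Z = 1/(jωC) = -j/(ω·C) = 0 - j7.707 Ω
Step 3 — Parallel branch: L || C = 1/(1/L + 1/C) = 0 + j4.558 Ω.
Step 4 — Series with R1: Z_total = R1 + (L || C) = 2420 + j4.558 Ω = 2420∠0.1° Ω.
Step 5 — Source phasor: V = 24.8∠-90.0° V = 0 - j24.8 V.
Step 6 — Ohm's law: I = V / Z_total = (0 - j24.8) / (2420 + j4.558) = -1.93e-05 - j0.01025 A.
Step 7 — Convert to polar: |I| = 0.01025 A, ∠I = -90.1°.

I = 0.01025∠-90.1° A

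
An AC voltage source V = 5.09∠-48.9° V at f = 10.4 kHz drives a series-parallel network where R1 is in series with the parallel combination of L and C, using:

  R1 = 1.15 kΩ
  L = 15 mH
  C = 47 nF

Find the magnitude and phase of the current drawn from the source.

Step 1 — Angular frequency: ω = 2π·f = 2π·1.04e+04 = 6.535e+04 rad/s.
Step 2 — Component impedances:
  R1: Z = R = 1150 Ω
  L: Z = jωL = j·6.535e+04·0.015 = 0 + j980.2 Ω
  C: Z = 1/(jωC) = -j/(ω·C) = 0 - j325.6 Ω
Step 3 — Parallel branch: L || C = 1/(1/L + 1/C) = 0 - j487.6 Ω.
Step 4 — Series with R1: Z_total = R1 + (L || C) = 1150 - j487.6 Ω = 1249∠-23.0° Ω.
Step 5 — Source phasor: V = 5.09∠-48.9° V = 3.346 - j3.836 V.
Step 6 — Ohm's law: I = V / Z_total = (3.346 - j3.836) / (1150 - j487.6) = 0.003665 - j0.001782 A.
Step 7 — Convert to polar: |I| = 0.004075 A, ∠I = -25.9°.

I = 0.004075∠-25.9° A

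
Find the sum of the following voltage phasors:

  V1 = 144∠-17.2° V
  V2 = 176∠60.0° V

Step 1 — Convert each phasor to rectangular form:
  V1 = 144·(cos(-17.2°) + j·sin(-17.2°)) = 137.6 - j42.58 V
  V2 = 176·(cos(60.0°) + j·sin(60.0°)) = 88 + j152.4 V
Step 2 — Sum components: V_total = 225.6 + j109.8 V.
Step 3 — Convert to polar: |V_total| = 250.9 V, ∠V_total = 26.0°.

V_total = 250.9∠26.0° V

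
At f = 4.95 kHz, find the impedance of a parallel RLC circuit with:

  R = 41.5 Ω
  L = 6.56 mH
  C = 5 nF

Step 1 — Angular frequency: ω = 2π·f = 2π·4950 = 3.11e+04 rad/s.
Step 2 — Component impedances:
  R: Z = R = 41.5 Ω
  L: Z = jωL = j·3.11e+04·0.00656 = 0 + j204 Ω
  C: Z = 1/(jωC) = -j/(ω·C) = 0 - j6431 Ω
Step 3 — Parallel combination: 1/Z_total = 1/R + 1/L + 1/C; Z_total = 39.95 + j7.868 Ω = 40.72∠11.1° Ω.

Z = 39.95 + j7.868 Ω = 40.72∠11.1° Ω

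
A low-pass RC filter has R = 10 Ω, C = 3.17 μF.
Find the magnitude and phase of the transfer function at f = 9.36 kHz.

Step 1 — Angular frequency: ω = 2π·9360 = 5.881e+04 rad/s.
Step 2 — Transfer function: H(jω) = 1/(1 + jωRC).
Step 3 — Denominator: 1 + jωRC = 1 + j·5.881e+04·10·3.17e-06 = 1 + j1.864.
Step 4 — H = 0.2234 - j0.4165.
Step 5 — Magnitude: |H| = 0.4727 (-6.5 dB); phase: φ = -61.8°.

|H| = 0.4727 (-6.5 dB), φ = -61.8°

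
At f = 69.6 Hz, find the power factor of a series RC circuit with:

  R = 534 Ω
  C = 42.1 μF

Step 1 — Angular frequency: ω = 2π·f = 2π·69.6 = 437.3 rad/s.
Step 2 — Component impedances:
  R: Z = R = 534 Ω
  C: Z = 1/(jωC) = -j/(ω·C) = 0 - j54.32 Ω
Step 3 — Series combination: Z_total = R + C = 534 - j54.32 Ω = 536.8∠-5.8° Ω.
Step 4 — Power factor: PF = cos(φ) = Re(Z)/|Z| = 534/536.76 = 0.9949.
Step 5 — Type: Im(Z) = -54.32 ⇒ leading (phase φ = -5.8°).

PF = 0.9949 (leading, φ = -5.8°)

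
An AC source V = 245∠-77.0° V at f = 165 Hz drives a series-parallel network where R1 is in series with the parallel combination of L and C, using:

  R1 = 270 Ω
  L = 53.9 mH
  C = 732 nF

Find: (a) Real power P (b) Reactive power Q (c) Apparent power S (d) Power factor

Step 1 — Angular frequency: ω = 2π·f = 2π·165 = 1037 rad/s.
Step 2 — Component impedances:
  R1: Z = R = 270 Ω
  L: Z = jωL = j·1037·0.0539 = 0 + j55.88 Ω
  C: Z = 1/(jωC) = -j/(ω·C) = 0 - j1318 Ω
Step 3 — Parallel branch: L || C = 1/(1/L + 1/C) = 0 + j58.35 Ω.
Step 4 — Series with R1: Z_total = R1 + (L || C) = 270 + j58.35 Ω = 276.2∠12.2° Ω.
Step 5 — Source phasor: V = 245∠-77.0° V = 55.11 - j238.7 V.
Step 6 — Current: I = V / Z = 0.01245 - j0.8868 A = 0.8869∠-89.2° A.
Step 7 — Complex power: S = V·I* = 212.4 + j45.9 VA.
Step 8 — Real power: P = Re(S) = 212.4 W.
Step 9 — Reactive power: Q = Im(S) = 45.9 VAR.
Step 10 — Apparent power: |S| = 217.3 VA.
Step 11 — Power factor: PF = P/|S| = 0.9774 (lagging).

(a) P = 212.4 W  (b) Q = 45.9 VAR  (c) S = 217.3 VA  (d) PF = 0.9774 (lagging)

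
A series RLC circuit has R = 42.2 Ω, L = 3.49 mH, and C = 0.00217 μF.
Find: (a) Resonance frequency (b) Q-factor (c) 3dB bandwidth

Step 1 — Resonance: ω₀ = 1/√(LC) = 1/√(0.00349·2.17e-09) = 3.634e+05 rad/s.
Step 2 — f₀ = ω₀/(2π) = 5.783e+04 Hz.
Step 3 — Series Q: Q = ω₀L/R = 3.634e+05·0.00349/42.2 = 30.05.
Step 4 — Bandwidth: Δω = ω₀/Q = 1.209e+04 rad/s; BW = Δω/(2π) = 1924 Hz.

(a) f₀ = 5.783e+04 Hz  (b) Q = 30.05  (c) BW = 1924 Hz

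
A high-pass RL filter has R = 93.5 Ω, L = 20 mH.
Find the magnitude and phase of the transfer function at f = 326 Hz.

Step 1 — Angular frequency: ω = 2π·326 = 2048 rad/s.
Step 2 — Transfer function: H(jω) = jωL/(R + jωL).
Step 3 — Numerator jωL = j·40.97; denominator R + jωL = 93.5 + j40.97.
Step 4 — H = 0.1611 + j0.3676.
Step 5 — Magnitude: |H| = 0.4013 (-7.9 dB); phase: φ = 66.3°.

|H| = 0.4013 (-7.9 dB), φ = 66.3°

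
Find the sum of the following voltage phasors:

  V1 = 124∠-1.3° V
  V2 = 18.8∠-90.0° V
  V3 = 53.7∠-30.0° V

Step 1 — Convert each phasor to rectangular form:
  V1 = 124·(cos(-1.3°) + j·sin(-1.3°)) = 124 - j2.813 V
  V2 = 18.8·(cos(-90.0°) + j·sin(-90.0°)) = 0 - j18.8 V
  V3 = 53.7·(cos(-30.0°) + j·sin(-30.0°)) = 46.51 - j26.85 V
Step 2 — Sum components: V_total = 170.5 - j48.46 V.
Step 3 — Convert to polar: |V_total| = 177.2 V, ∠V_total = -15.9°.

V_total = 177.2∠-15.9° V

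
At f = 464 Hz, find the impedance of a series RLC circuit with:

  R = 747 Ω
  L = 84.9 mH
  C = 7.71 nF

Step 1 — Angular frequency: ω = 2π·f = 2π·464 = 2915 rad/s.
Step 2 — Component impedances:
  R: Z = R = 747 Ω
  L: Z = jωL = j·2915·0.0849 = 0 + j247.5 Ω
  C: Z = 1/(jωC) = -j/(ω·C) = 0 - j4.449e+04 Ω
Step 3 — Series combination: Z_total = R + L + C = 747 - j4.424e+04 Ω = 4.425e+04∠-89.0° Ω.

Z = 747 - j4.424e+04 Ω = 4.425e+04∠-89.0° Ω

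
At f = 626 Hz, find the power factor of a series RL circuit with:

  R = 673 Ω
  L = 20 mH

Step 1 — Angular frequency: ω = 2π·f = 2π·626 = 3933 rad/s.
Step 2 — Component impedances:
  R: Z = R = 673 Ω
  L: Z = jωL = j·3933·0.02 = 0 + j78.67 Ω
Step 3 — Series combination: Z_total = R + L = 673 + j78.67 Ω = 677.6∠6.7° Ω.
Step 4 — Power factor: PF = cos(φ) = Re(Z)/|Z| = 673/677.6 = 0.9932.
Step 5 — Type: Im(Z) = 78.67 ⇒ lagging (phase φ = 6.7°).

PF = 0.9932 (lagging, φ = 6.7°)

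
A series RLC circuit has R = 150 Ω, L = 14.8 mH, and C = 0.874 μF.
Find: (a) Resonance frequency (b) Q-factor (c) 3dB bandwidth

Step 1 — Resonance condition Im(Z)=0 gives ω₀ = 1/√(LC).
Step 2 — ω₀ = 1/√(0.0148·8.74e-07) = 8793 rad/s.
Step 3 — f₀ = ω₀/(2π) = 1399 Hz.
Step 4 — Series Q: Q = ω₀L/R = 8793·0.0148/150 = 0.8675.
Step 5 — 3dB bandwidth: Δω = ω₀/Q = 1.014e+04 rad/s; BW = Δω/(2π) = 1613 Hz.

(a) f₀ = 1399 Hz  (b) Q = 0.8675  (c) BW = 1613 Hz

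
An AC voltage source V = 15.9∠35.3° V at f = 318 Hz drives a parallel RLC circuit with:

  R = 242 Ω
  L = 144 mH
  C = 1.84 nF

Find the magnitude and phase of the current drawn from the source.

Step 1 — Angular frequency: ω = 2π·f = 2π·318 = 1998 rad/s.
Step 2 — Component impedances:
  R: Z = R = 242 Ω
  L: Z = jωL = j·1998·0.144 = 0 + j287.7 Ω
  C: Z = 1/(jωC) = -j/(ω·C) = 0 - j2.72e+05 Ω
Step 3 — Parallel combination: 1/Z_total = 1/R + 1/L + 1/C; Z_total = 141.9 + j119.2 Ω = 185.3∠40.0° Ω.
Step 4 — Source phasor: V = 15.9∠35.3° V = 12.98 + j9.188 V.
Step 5 — Ohm's law: I = V / Z_total = (12.98 + j9.188) / (141.9 + j119.2) = 0.08552 - j0.007087 A.
Step 6 — Convert to polar: |I| = 0.08582 A, ∠I = -4.7°.

I = 0.08582∠-4.7° A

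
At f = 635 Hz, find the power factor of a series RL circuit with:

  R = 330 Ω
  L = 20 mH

Step 1 — Angular frequency: ω = 2π·f = 2π·635 = 3990 rad/s.
Step 2 — Component impedances:
  R: Z = R = 330 Ω
  L: Z = jωL = j·3990·0.02 = 0 + j79.8 Ω
Step 3 — Series combination: Z_total = R + L = 330 + j79.8 Ω = 339.5∠13.6° Ω.
Step 4 — Power factor: PF = cos(φ) = Re(Z)/|Z| = 330/339.5 = 0.972.
Step 5 — Type: Im(Z) = 79.8 ⇒ lagging (phase φ = 13.6°).

PF = 0.972 (lagging, φ = 13.6°)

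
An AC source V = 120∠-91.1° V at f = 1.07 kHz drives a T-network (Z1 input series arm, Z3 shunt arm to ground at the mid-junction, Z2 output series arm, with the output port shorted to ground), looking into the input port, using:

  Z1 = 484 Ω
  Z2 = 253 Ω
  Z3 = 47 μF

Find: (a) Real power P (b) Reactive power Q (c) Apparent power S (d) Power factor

Step 1 — Angular frequency: ω = 2π·f = 2π·1070 = 6723 rad/s.
Step 2 — Component impedances:
  Z1: Z = R = 484 Ω
  Z2: Z = R = 253 Ω
  Z3: Z = 1/(jωC) = -j/(ω·C) = 0 - j3.165 Ω
Step 3 — With the output port shorted to ground, the output series arm Z2 runs from the junction to ground; the shunt arm Z3 also runs from the junction to ground. They appear in parallel: Z3 || Z2 = 0.03958 - j3.164 Ω.
Step 4 — Series with input arm Z1: Z_in = Z1 + (Z3 || Z2) = 484 - j3.164 Ω = 484∠-0.4° Ω.
Step 5 — Source phasor: V = 120∠-91.1° V = -2.304 - j120 V.
Step 6 — Current: I = V / Z = -0.003139 - j0.2479 A = 0.2479∠-90.7° A.
Step 7 — Complex power: S = V·I* = 29.75 - j0.1945 VA.
Step 8 — Real power: P = Re(S) = 29.75 W.
Step 9 — Reactive power: Q = Im(S) = -0.1945 VAR.
Step 10 — Apparent power: |S| = 29.75 VA.
Step 11 — Power factor: PF = P/|S| = 1 (leading).

(a) P = 29.75 W  (b) Q = -0.1945 VAR  (c) S = 29.75 VA  (d) PF = 1 (leading)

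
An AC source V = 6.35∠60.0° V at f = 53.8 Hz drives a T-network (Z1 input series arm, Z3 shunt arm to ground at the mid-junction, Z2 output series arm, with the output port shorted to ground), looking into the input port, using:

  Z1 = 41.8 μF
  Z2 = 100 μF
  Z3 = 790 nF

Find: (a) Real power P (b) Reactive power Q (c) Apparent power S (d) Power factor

Step 1 — Angular frequency: ω = 2π·f = 2π·53.8 = 338 rad/s.
Step 2 — Component impedances:
  Z1: Z = 1/(jωC) = -j/(ω·C) = 0 - j70.77 Ω
  Z2: Z = 1/(jωC) = -j/(ω·C) = 0 - j29.58 Ω
  Z3: Z = 1/(jωC) = -j/(ω·C) = 0 - j3745 Ω
Step 3 — With the output port shorted to ground, the output series arm Z2 runs from the junction to ground; the shunt arm Z3 also runs from the junction to ground. They appear in parallel: Z3 || Z2 = 0 - j29.35 Ω.
Step 4 — Series with input arm Z1: Z_in = Z1 + (Z3 || Z2) = 0 - j100.1 Ω = 100.1∠-90.0° Ω.
Step 5 — Source phasor: V = 6.35∠60.0° V = 3.175 + j5.499 V.
Step 6 — Current: I = V / Z = -0.05493 + j0.03171 A = 0.06342∠150.0° A.
Step 7 — Complex power: S = V·I* = 0 - j0.4027 VA.
Step 8 — Real power: P = Re(S) = 0 W.
Step 9 — Reactive power: Q = Im(S) = -0.4027 VAR.
Step 10 — Apparent power: |S| = 0.4027 VA.
Step 11 — Power factor: PF = P/|S| = 0 (leading).

(a) P = 0 W  (b) Q = -0.4027 VAR  (c) S = 0.4027 VA  (d) PF = 0 (leading)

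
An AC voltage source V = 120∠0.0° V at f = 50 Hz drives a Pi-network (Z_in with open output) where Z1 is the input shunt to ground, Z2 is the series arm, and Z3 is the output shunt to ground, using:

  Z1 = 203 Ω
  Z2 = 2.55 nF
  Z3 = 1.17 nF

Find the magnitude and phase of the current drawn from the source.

Step 1 — Angular frequency: ω = 2π·f = 2π·50 = 314.2 rad/s.
Step 2 — Component impedances:
  Z1: Z = R = 203 Ω
  Z2: Z = 1/(jωC) = -j/(ω·C) = 0 - j1.248e+06 Ω
  Z3: Z = 1/(jωC) = -j/(ω·C) = 0 - j2.721e+06 Ω
Step 3 — With open output, the series arm Z2 and the output shunt Z3 appear in series to ground: Z2 + Z3 = 0 - j3.969e+06 Ω.
Step 4 — Parallel with input shunt Z1: Z_in = Z1 || (Z2 + Z3) = 203 - j0.01038 Ω = 203∠-0.0° Ω.
Step 5 — Source phasor: V = 120∠0.0° V = 120 V.
Step 6 — Ohm's law: I = V / Z_total = (120) / (203 - j0.01038) = 0.5911 + j3.024e-05 A.
Step 7 — Convert to polar: |I| = 0.5911 A, ∠I = 0.0°.

I = 0.5911∠0.0° A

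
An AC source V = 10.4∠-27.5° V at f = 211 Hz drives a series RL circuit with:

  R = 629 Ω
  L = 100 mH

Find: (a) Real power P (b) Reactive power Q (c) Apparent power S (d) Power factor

Step 1 — Angular frequency: ω = 2π·f = 2π·211 = 1326 rad/s.
Step 2 — Component impedances:
  R: Z = R = 629 Ω
  L: Z = jωL = j·1326·0.1 = 0 + j132.6 Ω
Step 3 — Series combination: Z_total = R + L = 629 + j132.6 Ω = 642.8∠11.9° Ω.
Step 4 — Source phasor: V = 10.4∠-27.5° V = 9.225 - j4.802 V.
Step 5 — Current: I = V / Z = 0.0125 - j0.01027 A = 0.01618∠-39.4° A.
Step 6 — Complex power: S = V·I* = 0.1646 + j0.0347 VA.
Step 7 — Real power: P = Re(S) = 0.1646 W.
Step 8 — Reactive power: Q = Im(S) = 0.0347 VAR.
Step 9 — Apparent power: |S| = 0.1683 VA.
Step 10 — Power factor: PF = P/|S| = 0.9785 (lagging).

(a) P = 0.1646 W  (b) Q = 0.0347 VAR  (c) S = 0.1683 VA  (d) PF = 0.9785 (lagging)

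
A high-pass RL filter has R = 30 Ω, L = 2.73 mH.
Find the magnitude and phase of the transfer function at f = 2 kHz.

Step 1 — Angular frequency: ω = 2π·2000 = 1.257e+04 rad/s.
Step 2 — Transfer function: H(jω) = jωL/(R + jωL).
Step 3 — Numerator jωL = j·34.31; denominator R + jωL = 30 + j34.31.
Step 4 — H = 0.5667 + j0.4955.
Step 5 — Magnitude: |H| = 0.7528 (-2.5 dB); phase: φ = 41.2°.

|H| = 0.7528 (-2.5 dB), φ = 41.2°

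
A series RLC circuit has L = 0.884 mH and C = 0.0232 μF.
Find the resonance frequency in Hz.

Step 1 — Resonance condition Im(Z)=0 gives ω₀ = 1/√(LC).
Step 2 — ω₀ = 1/√(0.000884·2.32e-08) = 2.208e+05 rad/s.
Step 3 — f₀ = ω₀/(2π) = 3.514e+04 Hz.

f₀ = 3.514e+04 Hz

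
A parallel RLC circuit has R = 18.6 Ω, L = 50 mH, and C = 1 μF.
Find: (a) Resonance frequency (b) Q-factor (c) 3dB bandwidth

Step 1 — Resonance: ω₀ = 1/√(LC) = 1/√(0.05·1e-06) = 4472 rad/s.
Step 2 — f₀ = ω₀/(2π) = 711.8 Hz.
Step 3 — Parallel Q: Q = R/(ω₀L) = 18.6/(4472·0.05) = 0.08318.
Step 4 — Bandwidth: Δω = ω₀/Q = 5.376e+04 rad/s; BW = Δω/(2π) = 8557 Hz.

(a) f₀ = 711.8 Hz  (b) Q = 0.08318  (c) BW = 8557 Hz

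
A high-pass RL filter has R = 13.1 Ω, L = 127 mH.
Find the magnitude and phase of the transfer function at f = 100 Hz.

Step 1 — Angular frequency: ω = 2π·100 = 628.3 rad/s.
Step 2 — Transfer function: H(jω) = jωL/(R + jωL).
Step 3 — Numerator jωL = j·79.8; denominator R + jωL = 13.1 + j79.8.
Step 4 — H = 0.9738 + j0.1599.
Step 5 — Magnitude: |H| = 0.9868 (-0.1 dB); phase: φ = 9.3°.

|H| = 0.9868 (-0.1 dB), φ = 9.3°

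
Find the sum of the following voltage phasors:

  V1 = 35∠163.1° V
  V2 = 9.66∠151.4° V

Step 1 — Convert each phasor to rectangular form:
  V1 = 35·(cos(163.1°) + j·sin(163.1°)) = -33.49 + j10.17 V
  V2 = 9.66·(cos(151.4°) + j·sin(151.4°)) = -8.481 + j4.624 V
Step 2 — Sum components: V_total = -41.97 + j14.8 V.
Step 3 — Convert to polar: |V_total| = 44.5 V, ∠V_total = 160.6°.

V_total = 44.5∠160.6° V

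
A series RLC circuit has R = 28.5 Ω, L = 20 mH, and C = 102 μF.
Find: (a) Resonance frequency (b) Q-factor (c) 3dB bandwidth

Step 1 — Resonance: ω₀ = 1/√(LC) = 1/√(0.02·0.000102) = 700.1 rad/s.
Step 2 — f₀ = ω₀/(2π) = 111.4 Hz.
Step 3 — Series Q: Q = ω₀L/R = 700.1·0.02/28.5 = 0.4913.
Step 4 — Bandwidth: Δω = ω₀/Q = 1425 rad/s; BW = Δω/(2π) = 226.8 Hz.

(a) f₀ = 111.4 Hz  (b) Q = 0.4913  (c) BW = 226.8 Hz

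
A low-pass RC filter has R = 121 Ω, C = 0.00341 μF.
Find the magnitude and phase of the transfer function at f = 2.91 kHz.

Step 1 — Angular frequency: ω = 2π·2910 = 1.828e+04 rad/s.
Step 2 — Transfer function: H(jω) = 1/(1 + jωRC).
Step 3 — Denominator: 1 + jωRC = 1 + j·1.828e+04·121·3.41e-09 = 1 + j0.007544.
Step 4 — H = 0.9999 - j0.007544.
Step 5 — Magnitude: |H| = 1 (-0.0 dB); phase: φ = -0.4°.

|H| = 1 (-0.0 dB), φ = -0.4°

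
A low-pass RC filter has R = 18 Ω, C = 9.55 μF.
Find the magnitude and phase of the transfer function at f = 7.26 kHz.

Step 1 — Angular frequency: ω = 2π·7260 = 4.562e+04 rad/s.
Step 2 — Transfer function: H(jω) = 1/(1 + jωRC).
Step 3 — Denominator: 1 + jωRC = 1 + j·4.562e+04·18·9.55e-06 = 1 + j7.841.
Step 4 — H = 0.016 - j0.1255.
Step 5 — Magnitude: |H| = 0.1265 (-18.0 dB); phase: φ = -82.7°.

|H| = 0.1265 (-18.0 dB), φ = -82.7°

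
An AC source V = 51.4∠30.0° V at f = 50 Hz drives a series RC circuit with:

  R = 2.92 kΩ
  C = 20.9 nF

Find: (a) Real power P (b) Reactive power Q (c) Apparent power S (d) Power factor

Step 1 — Angular frequency: ω = 2π·f = 2π·50 = 314.2 rad/s.
Step 2 — Component impedances:
  R: Z = R = 2920 Ω
  C: Z = 1/(jωC) = -j/(ω·C) = 0 - j1.523e+05 Ω
Step 3 — Series combination: Z_total = R + C = 2920 - j1.523e+05 Ω = 1.523e+05∠-88.9° Ω.
Step 4 — Source phasor: V = 51.4∠30.0° V = 44.51 + j25.7 V.
Step 5 — Current: I = V / Z = -0.0001631 + j0.0002954 A = 0.0003374∠118.9° A.
Step 6 — Complex power: S = V·I* = 0.0003325 - j0.01734 VA.
Step 7 — Real power: P = Re(S) = 0.0003325 W.
Step 8 — Reactive power: Q = Im(S) = -0.01734 VAR.
Step 9 — Apparent power: |S| = 0.01734 VA.
Step 10 — Power factor: PF = P/|S| = 0.01917 (leading).

(a) P = 0.0003325 W  (b) Q = -0.01734 VAR  (c) S = 0.01734 VA  (d) PF = 0.01917 (leading)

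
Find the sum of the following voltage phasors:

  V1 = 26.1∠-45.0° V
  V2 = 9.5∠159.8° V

Step 1 — Convert each phasor to rectangular form:
  V1 = 26.1·(cos(-45.0°) + j·sin(-45.0°)) = 18.46 - j18.46 V
  V2 = 9.5·(cos(159.8°) + j·sin(159.8°)) = -8.916 + j3.28 V
Step 2 — Sum components: V_total = 9.54 - j15.18 V.
Step 3 — Convert to polar: |V_total| = 17.92 V, ∠V_total = -57.8°.

V_total = 17.92∠-57.8° V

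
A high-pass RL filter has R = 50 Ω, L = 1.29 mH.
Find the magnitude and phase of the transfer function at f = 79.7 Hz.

Step 1 — Angular frequency: ω = 2π·79.7 = 500.8 rad/s.
Step 2 — Transfer function: H(jω) = jωL/(R + jωL).
Step 3 — Numerator jωL = j·0.646; denominator R + jωL = 50 + j0.646.
Step 4 — H = 0.0001669 + j0.01292.
Step 5 — Magnitude: |H| = 0.01292 (-37.8 dB); phase: φ = 89.3°.

|H| = 0.01292 (-37.8 dB), φ = 89.3°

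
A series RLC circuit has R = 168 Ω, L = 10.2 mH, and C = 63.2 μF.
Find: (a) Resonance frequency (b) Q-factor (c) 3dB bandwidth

Step 1 — Resonance: ω₀ = 1/√(LC) = 1/√(0.0102·6.32e-05) = 1245 rad/s.
Step 2 — f₀ = ω₀/(2π) = 198.2 Hz.
Step 3 — Series Q: Q = ω₀L/R = 1245·0.0102/168 = 0.07562.
Step 4 — Bandwidth: Δω = ω₀/Q = 1.647e+04 rad/s; BW = Δω/(2π) = 2621 Hz.

(a) f₀ = 198.2 Hz  (b) Q = 0.07562  (c) BW = 2621 Hz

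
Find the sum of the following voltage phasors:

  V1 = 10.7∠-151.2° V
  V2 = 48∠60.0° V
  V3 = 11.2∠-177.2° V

Step 1 — Convert each phasor to rectangular form:
  V1 = 10.7·(cos(-151.2°) + j·sin(-151.2°)) = -9.376 - j5.155 V
  V2 = 48·(cos(60.0°) + j·sin(60.0°)) = 24 + j41.57 V
  V3 = 11.2·(cos(-177.2°) + j·sin(-177.2°)) = -11.19 - j0.5471 V
Step 2 — Sum components: V_total = 3.437 + j35.87 V.
Step 3 — Convert to polar: |V_total| = 36.03 V, ∠V_total = 84.5°.

V_total = 36.03∠84.5° V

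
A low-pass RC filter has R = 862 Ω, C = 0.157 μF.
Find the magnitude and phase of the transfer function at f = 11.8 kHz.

Step 1 — Angular frequency: ω = 2π·1.18e+04 = 7.414e+04 rad/s.
Step 2 — Transfer function: H(jω) = 1/(1 + jωRC).
Step 3 — Denominator: 1 + jωRC = 1 + j·7.414e+04·862·1.57e-07 = 1 + j10.03.
Step 4 — H = 0.009835 - j0.09868.
Step 5 — Magnitude: |H| = 0.09917 (-20.1 dB); phase: φ = -84.3°.

|H| = 0.09917 (-20.1 dB), φ = -84.3°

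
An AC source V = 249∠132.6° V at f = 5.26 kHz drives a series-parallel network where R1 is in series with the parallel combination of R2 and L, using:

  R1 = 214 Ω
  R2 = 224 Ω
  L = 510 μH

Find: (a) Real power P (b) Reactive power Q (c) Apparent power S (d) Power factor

Step 1 — Angular frequency: ω = 2π·f = 2π·5260 = 3.305e+04 rad/s.
Step 2 — Component impedances:
  R1: Z = R = 214 Ω
  R2: Z = R = 224 Ω
  L: Z = jωL = j·3.305e+04·0.00051 = 0 + j16.86 Ω
Step 3 — Parallel branch: R2 || L = 1/(1/R2 + 1/L) = 1.261 + j16.76 Ω.
Step 4 — Series with R1: Z_total = R1 + (R2 || L) = 215.3 + j16.76 Ω = 215.9∠4.5° Ω.
Step 5 — Source phasor: V = 249∠132.6° V = -168.5 + j183.3 V.
Step 6 — Current: I = V / Z = -0.7124 + j0.9069 A = 1.153∠128.1° A.
Step 7 — Complex power: S = V·I* = 286.3 + j22.29 VA.
Step 8 — Real power: P = Re(S) = 286.3 W.
Step 9 — Reactive power: Q = Im(S) = 22.29 VAR.
Step 10 — Apparent power: |S| = 287.2 VA.
Step 11 — Power factor: PF = P/|S| = 0.997 (lagging).

(a) P = 286.3 W  (b) Q = 22.29 VAR  (c) S = 287.2 VA  (d) PF = 0.997 (lagging)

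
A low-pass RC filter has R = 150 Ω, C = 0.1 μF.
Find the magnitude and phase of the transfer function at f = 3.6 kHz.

Step 1 — Angular frequency: ω = 2π·3600 = 2.262e+04 rad/s.
Step 2 — Transfer function: H(jω) = 1/(1 + jωRC).
Step 3 — Denominator: 1 + jωRC = 1 + j·2.262e+04·150·1e-07 = 1 + j0.3393.
Step 4 — H = 0.8968 - j0.3043.
Step 5 — Magnitude: |H| = 0.947 (-0.5 dB); phase: φ = -18.7°.

|H| = 0.947 (-0.5 dB), φ = -18.7°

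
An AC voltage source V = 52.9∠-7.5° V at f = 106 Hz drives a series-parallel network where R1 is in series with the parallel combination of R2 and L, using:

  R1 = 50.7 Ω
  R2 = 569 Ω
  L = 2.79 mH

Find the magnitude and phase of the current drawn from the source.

Step 1 — Angular frequency: ω = 2π·f = 2π·106 = 666 rad/s.
Step 2 — Component impedances:
  R1: Z = R = 50.7 Ω
  R2: Z = R = 569 Ω
  L: Z = jωL = j·666·0.00279 = 0 + j1.858 Ω
Step 3 — Parallel branch: R2 || L = 1/(1/R2 + 1/L) = 0.006068 + j1.858 Ω.
Step 4 — Series with R1: Z_total = R1 + (R2 || L) = 50.71 + j1.858 Ω = 50.74∠2.1° Ω.
Step 5 — Source phasor: V = 52.9∠-7.5° V = 52.45 - j6.905 V.
Step 6 — Ohm's law: I = V / Z_total = (52.45 - j6.905) / (50.71 + j1.858) = 1.028 - j0.1738 A.
Step 7 — Convert to polar: |I| = 1.043 A, ∠I = -9.6°.

I = 1.043∠-9.6° A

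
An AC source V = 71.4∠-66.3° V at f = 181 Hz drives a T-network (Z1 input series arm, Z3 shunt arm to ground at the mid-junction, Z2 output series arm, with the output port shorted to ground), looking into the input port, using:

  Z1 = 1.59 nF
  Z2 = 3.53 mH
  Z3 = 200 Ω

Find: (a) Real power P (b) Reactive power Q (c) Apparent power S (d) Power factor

Step 1 — Angular frequency: ω = 2π·f = 2π·181 = 1137 rad/s.
Step 2 — Component impedances:
  Z1: Z = 1/(jωC) = -j/(ω·C) = 0 - j5.53e+05 Ω
  Z2: Z = jωL = j·1137·0.00353 = 0 + j4.015 Ω
  Z3: Z = R = 200 Ω
Step 3 — With the output port shorted to ground, the output series arm Z2 runs from the junction to ground; the shunt arm Z3 also runs from the junction to ground. They appear in parallel: Z3 || Z2 = 0.08055 + j4.013 Ω.
Step 4 — Series with input arm Z1: Z_in = Z1 + (Z3 || Z2) = 0.08055 - j5.53e+05 Ω = 5.53e+05∠-90.0° Ω.
Step 5 — Source phasor: V = 71.4∠-66.3° V = 28.7 - j65.38 V.
Step 6 — Current: I = V / Z = 0.0001182 + j5.19e-05 A = 0.0001291∠23.7° A.
Step 7 — Complex power: S = V·I* = 1.343e-09 - j0.009218 VA.
Step 8 — Real power: P = Re(S) = 1.343e-09 W.
Step 9 — Reactive power: Q = Im(S) = -0.009218 VAR.
Step 10 — Apparent power: |S| = 0.009218 VA.
Step 11 — Power factor: PF = P/|S| = 1.457e-07 (leading).

(a) P = 1.343e-09 W  (b) Q = -0.009218 VAR  (c) S = 0.009218 VA  (d) PF = 1.457e-07 (leading)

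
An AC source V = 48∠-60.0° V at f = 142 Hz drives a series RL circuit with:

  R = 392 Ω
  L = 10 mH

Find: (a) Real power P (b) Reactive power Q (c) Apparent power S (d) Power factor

Step 1 — Angular frequency: ω = 2π·f = 2π·142 = 892.2 rad/s.
Step 2 — Component impedances:
  R: Z = R = 392 Ω
  L: Z = jωL = j·892.2·0.01 = 0 + j8.922 Ω
Step 3 — Series combination: Z_total = R + L = 392 + j8.922 Ω = 392.1∠1.3° Ω.
Step 4 — Source phasor: V = 48∠-60.0° V = 24 - j41.57 V.
Step 5 — Current: I = V / Z = 0.05878 - j0.1074 A = 0.1224∠-61.3° A.
Step 6 — Complex power: S = V·I* = 5.875 + j0.1337 VA.
Step 7 — Real power: P = Re(S) = 5.875 W.
Step 8 — Reactive power: Q = Im(S) = 0.1337 VAR.
Step 9 — Apparent power: |S| = 5.876 VA.
Step 10 — Power factor: PF = P/|S| = 0.9997 (lagging).

(a) P = 5.875 W  (b) Q = 0.1337 VAR  (c) S = 5.876 VA  (d) PF = 0.9997 (lagging)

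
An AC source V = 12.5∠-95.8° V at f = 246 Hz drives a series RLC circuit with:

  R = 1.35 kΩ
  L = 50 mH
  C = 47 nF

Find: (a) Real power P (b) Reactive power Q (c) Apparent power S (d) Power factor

Step 1 — Angular frequency: ω = 2π·f = 2π·246 = 1546 rad/s.
Step 2 — Component impedances:
  R: Z = R = 1350 Ω
  L: Z = jωL = j·1546·0.05 = 0 + j77.28 Ω
  C: Z = 1/(jωC) = -j/(ω·C) = 0 - j1.377e+04 Ω
Step 3 — Series combination: Z_total = R + L + C = 1350 - j1.369e+04 Ω = 1.375e+04∠-84.4° Ω.
Step 4 — Source phasor: V = 12.5∠-95.8° V = -1.263 - j12.44 V.
Step 5 — Current: I = V / Z = 0.0008908 - j0.0001801 A = 0.0009088∠-11.4° A.
Step 6 — Complex power: S = V·I* = 0.001115 - j0.01131 VA.
Step 7 — Real power: P = Re(S) = 0.001115 W.
Step 8 — Reactive power: Q = Im(S) = -0.01131 VAR.
Step 9 — Apparent power: |S| = 0.01136 VA.
Step 10 — Power factor: PF = P/|S| = 0.09815 (leading).

(a) P = 0.001115 W  (b) Q = -0.01131 VAR  (c) S = 0.01136 VA  (d) PF = 0.09815 (leading)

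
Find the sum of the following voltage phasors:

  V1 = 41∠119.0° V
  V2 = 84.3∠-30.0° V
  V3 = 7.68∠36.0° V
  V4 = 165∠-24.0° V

Step 1 — Convert each phasor to rectangular form:
  V1 = 41·(cos(119.0°) + j·sin(119.0°)) = -19.88 + j35.86 V
  V2 = 84.3·(cos(-30.0°) + j·sin(-30.0°)) = 73.01 - j42.15 V
  V3 = 7.68·(cos(36.0°) + j·sin(36.0°)) = 6.213 + j4.514 V
  V4 = 165·(cos(-24.0°) + j·sin(-24.0°)) = 150.7 - j67.11 V
Step 2 — Sum components: V_total = 210.1 - j68.89 V.
Step 3 — Convert to polar: |V_total| = 221.1 V, ∠V_total = -18.2°.

V_total = 221.1∠-18.2° V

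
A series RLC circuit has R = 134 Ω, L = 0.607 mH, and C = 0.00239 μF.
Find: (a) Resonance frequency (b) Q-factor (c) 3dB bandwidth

Step 1 — Resonance: ω₀ = 1/√(LC) = 1/√(0.000607·2.39e-09) = 8.302e+05 rad/s.
Step 2 — f₀ = ω₀/(2π) = 1.321e+05 Hz.
Step 3 — Series Q: Q = ω₀L/R = 8.302e+05·0.000607/134 = 3.761.
Step 4 — Bandwidth: Δω = ω₀/Q = 2.208e+05 rad/s; BW = Δω/(2π) = 3.513e+04 Hz.

(a) f₀ = 1.321e+05 Hz  (b) Q = 3.761  (c) BW = 3.513e+04 Hz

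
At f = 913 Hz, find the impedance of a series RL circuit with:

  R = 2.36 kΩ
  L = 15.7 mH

Step 1 — Angular frequency: ω = 2π·f = 2π·913 = 5737 rad/s.
Step 2 — Component impedances:
  R: Z = R = 2360 Ω
  L: Z = jωL = j·5737·0.0157 = 0 + j90.06 Ω
Step 3 — Series combination: Z_total = R + L = 2360 + j90.06 Ω = 2362∠2.2° Ω.

Z = 2360 + j90.06 Ω = 2362∠2.2° Ω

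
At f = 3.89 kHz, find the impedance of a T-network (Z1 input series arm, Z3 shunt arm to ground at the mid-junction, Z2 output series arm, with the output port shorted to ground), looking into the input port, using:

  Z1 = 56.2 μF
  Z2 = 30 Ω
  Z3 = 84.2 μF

Step 1 — Angular frequency: ω = 2π·f = 2π·3890 = 2.444e+04 rad/s.
Step 2 — Component impedances:
  Z1: Z = 1/(jωC) = -j/(ω·C) = 0 - j0.728 Ω
  Z2: Z = R = 30 Ω
  Z3: Z = 1/(jωC) = -j/(ω·C) = 0 - j0.4859 Ω
Step 3 — With the output port shorted to ground, the output series arm Z2 runs from the junction to ground; the shunt arm Z3 also runs from the junction to ground. They appear in parallel: Z3 || Z2 = 0.007868 - j0.4858 Ω.
Step 4 — Series with input arm Z1: Z_in = Z1 + (Z3 || Z2) = 0.007868 - j1.214 Ω = 1.214∠-89.6° Ω.

Z = 0.007868 - j1.214 Ω = 1.214∠-89.6° Ω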